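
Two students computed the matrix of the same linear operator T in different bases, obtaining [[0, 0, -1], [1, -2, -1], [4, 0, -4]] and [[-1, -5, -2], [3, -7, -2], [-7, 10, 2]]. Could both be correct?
Yes.

Two matrices over a field are similar if and only if they have the same invariant factors.

Both A and B have characteristic polynomial (x + 2)^3 and minimal polynomial (x + 2)^3. Computing further, both have invariant factors (x + 2)^3. Hence A and B are similar.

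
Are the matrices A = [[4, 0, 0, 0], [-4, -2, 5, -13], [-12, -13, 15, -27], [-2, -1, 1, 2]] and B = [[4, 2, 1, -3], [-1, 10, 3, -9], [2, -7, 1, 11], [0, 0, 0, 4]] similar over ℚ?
Yes.

Two matrices over a field are similar if and only if they have the same invariant factors.

Both A and B have characteristic polynomial (x - 5)^3(x - 4) and minimal polynomial (x - 5)^3(x - 4). Computing further, both have invariant factors (x - 5)^3(x - 4). Hence A and B are similar.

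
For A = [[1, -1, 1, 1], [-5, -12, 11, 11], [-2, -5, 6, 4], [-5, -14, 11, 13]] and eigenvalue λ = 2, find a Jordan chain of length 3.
v_1 = [[0, -1, -2, 1]]^T, v_2 = [[0, 3, 1, 3]]^T, v_3 = [[1, 2, 1, 2]]^T

We seek v_1 ∈ ker((A - 2I)^3) \ ker((A - 2I)^2), then set v_{i+1} = (A - 2I) v_i.

One such chain is v_1 = [[0, -1, -2, 1]]^T, v_2 = [[0, 3, 1, 3]]^T, v_3 = [[1, 2, 1, 2]]^T. Check: (A - 2I) v_3 = [[0, 0, 0, 0]]^T = 0.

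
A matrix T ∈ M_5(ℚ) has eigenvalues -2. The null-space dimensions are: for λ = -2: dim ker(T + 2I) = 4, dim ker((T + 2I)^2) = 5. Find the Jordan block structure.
Jordan blocks: (-2, 2), (-2, 1), (-2, 1), (-2, 1)

λ = -2: successive nullity increments [4, 1] count blocks of size ≥ k; block sizes are [2, 1, 1, 1].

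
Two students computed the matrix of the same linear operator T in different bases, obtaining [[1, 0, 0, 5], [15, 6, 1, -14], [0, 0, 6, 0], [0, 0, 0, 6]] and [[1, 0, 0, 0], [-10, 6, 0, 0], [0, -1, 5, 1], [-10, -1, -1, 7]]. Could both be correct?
Two matrices over a field are similar if and only if they have the same invariant factors.

Both A and B have characteristic polynomial (x - 6)^3(x - 1) and minimal polynomial (x - 6)^2(x - 1). Computing further, both have invariant factors x - 6, (x - 6)^2(x - 1). Hence A and B are similar.

Yes.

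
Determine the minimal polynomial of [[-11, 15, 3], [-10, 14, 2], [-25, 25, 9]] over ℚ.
The characteristic polynomial factors as (x - 4)^3. The minimal polynomial is ∏(x - λ)^{k_λ} where k_λ is the size of the largest Jordan block at λ.

For λ = 4: rank(A - 4I) = 1, and the largest Jordan block has size 2 (the smallest k with rank((A - 4I)^k) = rank((A - 4I)^(k+1))).

So m_A(x) = (x - 4)^2.

m_A(x) = (x - 4)^2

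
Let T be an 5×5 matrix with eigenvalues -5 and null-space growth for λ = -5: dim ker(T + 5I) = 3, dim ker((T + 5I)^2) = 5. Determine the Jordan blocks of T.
Jordan blocks: (-5, 2), (-5, 2), (-5, 1)

λ = -5: successive nullity increments [3, 2] count blocks of size ≥ k; block sizes are [2, 2, 1].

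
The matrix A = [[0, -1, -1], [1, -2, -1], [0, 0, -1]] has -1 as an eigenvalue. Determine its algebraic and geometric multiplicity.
The characteristic polynomial is (x + 1)^3, so the factor x + 1 appears with exponent 3: the algebraic multiplicity is 3.

rank(A + I) = 1, so the eigenspace has dimension 3 - 1 = 2: the geometric multiplicity is 2.

Since 2 < 3, A is not diagonalizable.

algebraic multiplicity 3, geometric multiplicity 2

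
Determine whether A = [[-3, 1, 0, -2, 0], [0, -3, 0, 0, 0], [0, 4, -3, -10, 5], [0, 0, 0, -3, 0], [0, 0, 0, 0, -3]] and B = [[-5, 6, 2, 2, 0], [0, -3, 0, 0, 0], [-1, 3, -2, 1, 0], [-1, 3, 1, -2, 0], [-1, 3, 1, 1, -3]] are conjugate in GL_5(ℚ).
Both have characteristic polynomial (x + 3)^5 and minimal polynomial (x + 3)^2. But rank(A + 3I) = 2 for A while rank(B + 3I) = 1 for B, so the number of Jordan blocks at λ = -3 differs. A and B are not similar.

No.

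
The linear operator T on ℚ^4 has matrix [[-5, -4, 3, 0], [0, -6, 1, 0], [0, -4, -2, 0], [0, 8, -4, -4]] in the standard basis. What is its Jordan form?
J = [[-5, 0, 0, 0], [0, -4, 1, 0], [0, 0, -4, 0], [0, 0, 0, -4]]

The characteristic polynomial is det(xI - A) = (x + 4)^3(x + 5), so the eigenvalues are -5 (algebraic multiplicity 1), -4 (algebraic multiplicity 3).

For λ = -5: algebraic multiplicity 1 gives one 1×1 block.

For λ = -4: rank(A + 4I) = 2, rank((A + 4I)^2) = 1. The eigenspace has dimension 4 - 2 = 2, so there are 2 Jordan blocks; the rank sequence gives block sizes [2, 1].

Assembling the blocks gives the Jordan form J above.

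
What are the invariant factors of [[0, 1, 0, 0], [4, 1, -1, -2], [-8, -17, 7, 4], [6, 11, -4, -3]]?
The Jordan structure of A has elementary divisors x^3, (x - 5). Arranging the block sizes at each eigenvalue in decreasing order and taking row products gives the invariant factors.

Invariant factors (smallest first, each dividing the next): x^3(x - 5).

Check: the last factor x^3(x - 5) is the minimal polynomial, and the product x^3(x - 5) is the characteristic polynomial.

x^3(x - 5)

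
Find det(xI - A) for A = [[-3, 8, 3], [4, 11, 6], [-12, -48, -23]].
xI - A = [[x + 3, -8, -3], [-4, x - 11, -6], [12, 48, x + 23]].

Expanding det(xI - A) along the first row:
det(xI - A) = + (x + 3)·det([[x - 11, -6], [48, x + 23]]) - (-8)·det([[-4, -6], [12, x + 23]]) + (-3)·det([[-4, x - 11], [12, 48]]).

Evaluating gives χ_A(x) = x^3 + 15x^2 + 75x + 125 = (x + 5)^3.

χ_A(x) = (x + 5)^3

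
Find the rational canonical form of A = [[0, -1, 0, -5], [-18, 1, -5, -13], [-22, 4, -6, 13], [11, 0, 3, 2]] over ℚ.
R = [[0, 0, 0, -3], [1, 0, 0, -7], [0, 1, 0, -2], [0, 0, 1, -3]]

The invariant factors of A (the non-unit diagonal entries of the Smith normal form of xI - A over ℚ[x]) are (x + 3)(x^3 + 2x + 1), each dividing the next. The characteristic polynomial is their product, (x + 3)(x^3 + 2x + 1).

The rational canonical form is the block-diagonal matrix of companion matrices C(f_i):
R = [[0, 0, 0, -3], [1, 0, 0, -7], [0, 1, 0, -2], [0, 0, 1, -3]].

Note the characteristic polynomial does not split into linear factors over ℚ, so A has no Jordan form over ℚ; the rational canonical form exists over any field.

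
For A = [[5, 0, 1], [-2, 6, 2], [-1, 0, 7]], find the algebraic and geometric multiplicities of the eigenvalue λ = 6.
algebraic multiplicity 3, geometric multiplicity 2

The characteristic polynomial is (x - 6)^3, so the factor x - 6 appears with exponent 3: the algebraic multiplicity is 3.

rank(A - 6I) = 1, so the eigenspace has dimension 3 - 1 = 2: the geometric multiplicity is 2.

Since 2 < 3, A is not diagonalizable.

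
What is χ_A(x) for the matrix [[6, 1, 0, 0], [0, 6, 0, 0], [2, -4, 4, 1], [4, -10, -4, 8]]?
xI - A = [[x - 6, -1, 0, 0], [0, x - 6, 0, 0], [-2, 4, x - 4, -1], [-4, 10, 4, x - 8]].

Expanding det(xI - A) along the first row:
det(xI - A) = + (x - 6)·det([[x - 6, 0, 0], [4, x - 4, -1], [10, 4, x - 8]]) - (-1)·det([[0, 0, 0], [-2, x - 4, -1], [-4, 4, x - 8]]) + (0)·det([[0, x - 6, 0], [-2, 4, -1], [-4, 10, x - 8]]) - (0)·det([[0, x - 6, 0], [-2, 4, x - 4], [-4, 10, 4]]).

Evaluating gives χ_A(x) = x^4 - 24x^3 + 216x^2 - 864x + 1296 = (x - 6)^4.

χ_A(x) = (x - 6)^4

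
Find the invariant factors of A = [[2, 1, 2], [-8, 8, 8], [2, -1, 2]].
The Jordan structure of A has elementary divisors (x - 4)^2, (x - 4). Arranging the block sizes at each eigenvalue in decreasing order and taking row products gives the invariant factors.

Invariant factors (smallest first, each dividing the next): x - 4, (x - 4)^2.

Check: the last factor (x - 4)^2 is the minimal polynomial, and the product (x - 4)^3 is the characteristic polynomial.

x - 4, (x - 4)^2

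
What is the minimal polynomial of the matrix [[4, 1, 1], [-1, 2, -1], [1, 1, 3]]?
m_A(x) = (x - 3)^3

The characteristic polynomial factors as (x - 3)^3. The minimal polynomial is ∏(x - λ)^{k_λ} where k_λ is the size of the largest Jordan block at λ.

For λ = 3: rank(A - 3I) = 2, and the largest Jordan block has size 3 (the smallest k with rank((A - 3I)^k) = rank((A - 3I)^(k+1))).

So m_A(x) = (x - 3)^3.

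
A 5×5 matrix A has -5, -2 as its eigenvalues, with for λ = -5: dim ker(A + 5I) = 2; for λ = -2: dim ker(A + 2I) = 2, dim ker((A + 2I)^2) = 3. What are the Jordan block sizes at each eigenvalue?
Jordan blocks: (-5, 1), (-5, 1), (-2, 2), (-2, 1)

λ = -5: successive nullity increments [2] count blocks of size ≥ k; block sizes are [1, 1].
λ = -2: successive nullity increments [2, 1] count blocks of size ≥ k; block sizes are [2, 1].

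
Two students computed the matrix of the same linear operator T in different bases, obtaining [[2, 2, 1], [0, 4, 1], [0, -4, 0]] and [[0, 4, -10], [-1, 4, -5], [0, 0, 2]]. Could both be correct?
Two matrices over a field are similar if and only if they have the same invariant factors.

Both A and B have characteristic polynomial (x - 2)^3 and minimal polynomial (x - 2)^2. Computing further, both have invariant factors x - 2, (x - 2)^2. Hence A and B are similar.

Yes.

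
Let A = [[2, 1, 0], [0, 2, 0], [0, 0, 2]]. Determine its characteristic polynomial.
χ_A(x) = (x - 2)^3

xI - A = [[x - 2, -1, 0], [0, x - 2, 0], [0, 0, x - 2]].

Expanding det(xI - A) along the first row:
det(xI - A) = + (x - 2)·det([[x - 2, 0], [0, x - 2]]) - (-1)·det([[0, 0], [0, x - 2]]) + (0)·det([[0, x - 2], [0, 0]]).

Evaluating gives χ_A(x) = x^3 - 6x^2 + 12x - 8 = (x - 2)^3.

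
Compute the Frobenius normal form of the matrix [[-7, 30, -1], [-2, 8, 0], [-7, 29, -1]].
The invariant factors of A (the non-unit diagonal entries of the Smith normal form of xI - A over ℚ[x]) are x^3 - 4x + 2, each dividing the next. The characteristic polynomial is their product, x^3 - 4x + 2.

The rational canonical form is the block-diagonal matrix of companion matrices C(f_i):
R = [[0, 0, -2], [1, 0, 4], [0, 1, 0]].

Note the characteristic polynomial does not split into linear factors over ℚ, so A has no Jordan form over ℚ; the rational canonical form exists over any field.

R = [[0, 0, -2], [1, 0, 4], [0, 1, 0]]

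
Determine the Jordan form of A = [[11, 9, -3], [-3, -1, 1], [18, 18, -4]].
The characteristic polynomial is det(xI - A) = (x - 2)^3, so the eigenvalues are 2 (algebraic multiplicity 3).

For λ = 2: rank(A - 2I) = 1, rank((A - 2I)^2) = 0. The eigenspace has dimension 3 - 1 = 2, so there are 2 Jordan blocks; the rank sequence gives block sizes [2, 1].

Assembling the blocks gives the Jordan form J above.

J = [[2, 1, 0], [0, 2, 0], [0, 0, 2]]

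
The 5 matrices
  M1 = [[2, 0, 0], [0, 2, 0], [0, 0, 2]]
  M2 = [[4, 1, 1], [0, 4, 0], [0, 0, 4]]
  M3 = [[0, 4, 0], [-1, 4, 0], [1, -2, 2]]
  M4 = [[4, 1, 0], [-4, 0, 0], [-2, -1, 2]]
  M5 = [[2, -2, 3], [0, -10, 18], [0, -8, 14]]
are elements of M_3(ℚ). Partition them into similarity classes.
Characteristic polynomials: χ_{M1} = (x - 2)^3, χ_{M2} = (x - 4)^3, χ_{M3} = (x - 2)^3, χ_{M4} = (x - 2)^3, χ_{M5} = (x - 2)^3.

{M1}: invariant factors x - 2, x - 2, x - 2.

{M2}: invariant factors x - 4, (x - 4)^2.

{M3, M4, M5}: invariant factors x - 2, (x - 2)^2.

Matrices are similar if and only if their invariant-factor lists agree; the partition into similarity classes is {M1}, {M2}, {M3, M4, M5}.

3 classes: {M1}, {M2}, {M3, M4, M5}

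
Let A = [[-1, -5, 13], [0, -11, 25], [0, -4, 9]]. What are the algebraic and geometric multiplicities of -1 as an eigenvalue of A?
algebraic multiplicity 3, geometric multiplicity 1

The characteristic polynomial is (x + 1)^3, so the factor x + 1 appears with exponent 3: the algebraic multiplicity is 3.

rank(A + I) = 2, so the eigenspace has dimension 3 - 2 = 1: the geometric multiplicity is 1.

Since 1 < 3, A is not diagonalizable.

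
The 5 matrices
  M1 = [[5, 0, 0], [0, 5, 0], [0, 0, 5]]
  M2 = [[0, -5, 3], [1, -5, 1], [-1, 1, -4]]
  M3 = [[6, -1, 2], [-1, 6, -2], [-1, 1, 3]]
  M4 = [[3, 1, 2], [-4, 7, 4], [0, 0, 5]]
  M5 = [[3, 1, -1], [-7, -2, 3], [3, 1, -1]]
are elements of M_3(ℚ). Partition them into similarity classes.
4 classes: {M1}, {M2}, {M3, M4}, {M5}

Characteristic polynomials: χ_{M1} = (x - 5)^3, χ_{M2} = (x + 3)^3, χ_{M3} = (x - 5)^3, χ_{M4} = (x - 5)^3, χ_{M5} = x^3.

{M1}: invariant factors x - 5, x - 5, x - 5.

{M2}: invariant factors (x + 3)^3.

{M3, M4}: invariant factors x - 5, (x - 5)^2.

{M5}: invariant factors x^3.

Matrices are similar if and only if their invariant-factor lists agree; the partition into similarity classes is {M1}, {M2}, {M3, M4}, {M5}.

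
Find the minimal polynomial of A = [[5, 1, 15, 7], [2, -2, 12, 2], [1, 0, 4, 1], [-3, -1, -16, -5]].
m_A(x) = (x - 3)^2(x + 2)^2

The characteristic polynomial factors as (x - 3)^2(x + 2)^2. The minimal polynomial is ∏(x - λ)^{k_λ} where k_λ is the size of the largest Jordan block at λ.

For λ = -2: rank(A + 2I) = 3, and the largest Jordan block has size 2 (the smallest k with rank((A + 2I)^k) = rank((A + 2I)^(k+1))).
For λ = 3: rank(A - 3I) = 3, and the largest Jordan block has size 2 (the smallest k with rank((A - 3I)^k) = rank((A - 3I)^(k+1))).

So m_A(x) = (x - 3)^2(x + 2)^2.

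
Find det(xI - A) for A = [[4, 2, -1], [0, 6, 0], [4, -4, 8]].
χ_A(x) = (x - 6)^3

xI - A = [[x - 4, -2, 1], [0, x - 6, 0], [-4, 4, x - 8]].

Expanding det(xI - A) along the first row:
det(xI - A) = + (x - 4)·det([[x - 6, 0], [4, x - 8]]) - (-2)·det([[0, 0], [-4, x - 8]]) + (1)·det([[0, x - 6], [-4, 4]]).

Evaluating gives χ_A(x) = x^3 - 18x^2 + 108x - 216 = (x - 6)^3.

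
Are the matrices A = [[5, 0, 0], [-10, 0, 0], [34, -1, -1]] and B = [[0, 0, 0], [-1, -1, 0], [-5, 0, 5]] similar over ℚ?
Yes.

Two matrices over a field are similar if and only if they have the same invariant factors.

Both A and B have characteristic polynomial x(x - 5)(x + 1) and minimal polynomial x(x - 5)(x + 1). Computing further, both have invariant factors x(x - 5)(x + 1). Hence A and B are similar.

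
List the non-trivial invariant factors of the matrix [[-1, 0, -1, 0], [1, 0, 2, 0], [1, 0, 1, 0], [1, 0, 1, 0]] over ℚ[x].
The Jordan structure of A has elementary divisors x^3, x. Arranging the block sizes at each eigenvalue in decreasing order and taking row products gives the invariant factors.

Invariant factors (smallest first, each dividing the next): x, x^3.

Check: the last factor x^3 is the minimal polynomial, and the product x^4 is the characteristic polynomial.

x, x^3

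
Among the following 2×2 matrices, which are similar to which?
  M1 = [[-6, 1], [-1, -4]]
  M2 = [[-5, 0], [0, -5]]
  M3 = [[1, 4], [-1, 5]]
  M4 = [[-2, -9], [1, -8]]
Characteristic polynomials: χ_{M1} = (x + 5)^2, χ_{M2} = (x + 5)^2, χ_{M3} = (x - 3)^2, χ_{M4} = (x + 5)^2.

{M1, M4}: invariant factors (x + 5)^2.

{M2}: invariant factors x + 5, x + 5.

{M3}: invariant factors (x - 3)^2.

Matrices are similar if and only if their invariant-factor lists agree; the partition into similarity classes is {M1, M4}, {M2}, {M3}.

3 classes: {M1, M4}, {M2}, {M3}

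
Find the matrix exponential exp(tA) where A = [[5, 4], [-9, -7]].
A has Jordan form J = [[-1, 1], [0, -1]] with A = PJP^{-1}, so e^{tA} = P e^{tJ} P^{-1}.

For a Jordan block J_k(λ), e^{tJ_k(λ)} = e^{λt} · (I + tN + t^2 N^2/2! + ... + t^{k-1} N^{k-1}/(k-1)!) where N is the nilpotent superdiagonal part.

Assembling the blocks and conjugating back gives the entries of e^{tA} as shown above.

e^{tA} = [[(6*t + 1)*e^{-t}, 4*t*e^{-t}], [-9*t*e^{-t}, (1 - 6*t)*e^{-t}]]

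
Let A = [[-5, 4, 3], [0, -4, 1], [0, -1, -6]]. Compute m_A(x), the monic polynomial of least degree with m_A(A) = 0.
The characteristic polynomial factors as (x + 5)^3. The minimal polynomial is ∏(x - λ)^{k_λ} where k_λ is the size of the largest Jordan block at λ.

For λ = -5: rank(A + 5I) = 2, and the largest Jordan block has size 3 (the smallest k with rank((A + 5I)^k) = rank((A + 5I)^(k+1))).

So m_A(x) = (x + 5)^3.

m_A(x) = (x + 5)^3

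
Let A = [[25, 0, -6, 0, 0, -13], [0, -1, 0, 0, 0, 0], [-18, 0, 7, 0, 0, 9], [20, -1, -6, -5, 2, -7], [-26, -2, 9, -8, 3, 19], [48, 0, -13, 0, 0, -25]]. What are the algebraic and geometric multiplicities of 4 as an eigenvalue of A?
algebraic multiplicity 2, geometric multiplicity 1

The characteristic polynomial is (x - 4)^2(x + 1)^4, so the factor x - 4 appears with exponent 2: the algebraic multiplicity is 2.

rank(A - 4I) = 5, so the eigenspace has dimension 6 - 5 = 1: the geometric multiplicity is 1.

Since 1 < 2, A is not diagonalizable.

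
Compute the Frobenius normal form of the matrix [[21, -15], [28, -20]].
The invariant factors of A (the non-unit diagonal entries of the Smith normal form of xI - A over ℚ[x]) are x(x - 1), each dividing the next. The characteristic polynomial is their product, x(x - 1).

The rational canonical form is the block-diagonal matrix of companion matrices C(f_i):
R = [[0, 0], [1, 1]].

R = [[0, 0], [1, 1]]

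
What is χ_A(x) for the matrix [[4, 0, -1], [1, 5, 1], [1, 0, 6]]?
xI - A = [[x - 4, 0, 1], [-1, x - 5, -1], [-1, 0, x - 6]].

Expanding det(xI - A) along the first row:
det(xI - A) = + (x - 4)·det([[x - 5, -1], [0, x - 6]]) - (0)·det([[-1, -1], [-1, x - 6]]) + (1)·det([[-1, x - 5], [-1, 0]]).

Evaluating gives χ_A(x) = x^3 - 15x^2 + 75x - 125 = (x - 5)^3.

χ_A(x) = (x - 5)^3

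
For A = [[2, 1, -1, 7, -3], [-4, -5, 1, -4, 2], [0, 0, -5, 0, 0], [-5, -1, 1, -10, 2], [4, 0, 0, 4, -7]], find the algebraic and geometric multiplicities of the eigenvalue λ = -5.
algebraic multiplicity 5, geometric multiplicity 2

The characteristic polynomial is (x + 5)^5, so the factor x + 5 appears with exponent 5: the algebraic multiplicity is 5.

rank(A + 5I) = 3, so the eigenspace has dimension 5 - 3 = 2: the geometric multiplicity is 2.

Since 2 < 5, A is not diagonalizable.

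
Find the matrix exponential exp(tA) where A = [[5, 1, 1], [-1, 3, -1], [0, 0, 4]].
A has Jordan form J = [[4, 1, 0], [0, 4, 0], [0, 0, 4]] with A = PJP^{-1}, so e^{tA} = P e^{tJ} P^{-1}.

For a Jordan block J_k(λ), e^{tJ_k(λ)} = e^{λt} · (I + tN + t^2 N^2/2! + ... + t^{k-1} N^{k-1}/(k-1)!) where N is the nilpotent superdiagonal part.

Assembling the blocks and conjugating back gives the entries of e^{tA} as shown above.

e^{tA} = [[(t + 1)*e^{4*t}, t*e^{4*t}, t*e^{4*t}], [-t*e^{4*t}, (1 - t)*e^{4*t}, -t*e^{4*t}], [0, 0, e^{4*t}]]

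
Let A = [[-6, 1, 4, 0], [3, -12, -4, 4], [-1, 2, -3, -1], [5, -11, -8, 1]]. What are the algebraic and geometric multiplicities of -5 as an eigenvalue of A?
The characteristic polynomial is (x + 5)^4, so the factor x + 5 appears with exponent 4: the algebraic multiplicity is 4.

rank(A + 5I) = 2, so the eigenspace has dimension 4 - 2 = 2: the geometric multiplicity is 2.

Since 2 < 4, A is not diagonalizable.

algebraic multiplicity 4, geometric multiplicity 2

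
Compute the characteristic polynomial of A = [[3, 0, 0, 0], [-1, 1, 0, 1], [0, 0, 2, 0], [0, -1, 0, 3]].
χ_A(x) = (x - 3)(x - 2)^3

xI - A = [[x - 3, 0, 0, 0], [1, x - 1, 0, -1], [0, 0, x - 2, 0], [0, 1, 0, x - 3]].

Expanding det(xI - A) along the first row:
det(xI - A) = + (x - 3)·det([[x - 1, 0, -1], [0, x - 2, 0], [1, 0, x - 3]]) - (0)·det([[1, 0, -1], [0, x - 2, 0], [0, 0, x - 3]]) + (0)·det([[1, x - 1, -1], [0, 0, 0], [0, 1, x - 3]]) - (0)·det([[1, x - 1, 0], [0, 0, x - 2], [0, 1, 0]]).

Evaluating gives χ_A(x) = x^4 - 9x^3 + 30x^2 - 44x + 24 = (x - 3)(x - 2)^3.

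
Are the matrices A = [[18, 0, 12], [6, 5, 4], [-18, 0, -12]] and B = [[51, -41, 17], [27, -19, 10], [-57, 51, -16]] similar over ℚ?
No.

trace(A) = 11 but trace(B) = 16. The trace is a similarity invariant, so A and B are not similar.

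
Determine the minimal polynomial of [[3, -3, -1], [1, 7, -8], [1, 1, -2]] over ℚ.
m_A(x) = (x - 6)(x - 1)^2

The characteristic polynomial factors as (x - 6)(x - 1)^2. The minimal polynomial is ∏(x - λ)^{k_λ} where k_λ is the size of the largest Jordan block at λ.

For λ = 1: rank(A - I) = 2, and the largest Jordan block has size 2 (the smallest k with rank((A - I)^k) = rank((A - I)^(k+1))).
For λ = 6: rank(A - 6I) = 2, and the largest Jordan block has size 1 (the smallest k with rank((A - 6I)^k) = rank((A - 6I)^(k+1))).

So m_A(x) = (x - 6)(x - 1)^2.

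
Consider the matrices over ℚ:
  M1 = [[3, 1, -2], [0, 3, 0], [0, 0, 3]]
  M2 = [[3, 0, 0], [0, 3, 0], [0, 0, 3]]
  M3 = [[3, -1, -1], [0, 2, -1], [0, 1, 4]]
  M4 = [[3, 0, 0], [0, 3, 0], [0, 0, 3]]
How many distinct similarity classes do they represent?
Characteristic polynomials: χ_{M1} = (x - 3)^3, χ_{M2} = (x - 3)^3, χ_{M3} = (x - 3)^3, χ_{M4} = (x - 3)^3.

{M1, M3}: invariant factors x - 3, (x - 3)^2.

{M2, M4}: invariant factors x - 3, x - 3, x - 3.

Matrices are similar if and only if their invariant-factor lists agree; the partition into similarity classes is {M1, M3}, {M2, M4}.

2 classes: {M1, M3}, {M2, M4}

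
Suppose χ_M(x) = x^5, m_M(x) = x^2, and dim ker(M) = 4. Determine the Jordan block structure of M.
λ = 0: algebraic multiplicity 5 (exponent in χ_M), largest block size 2 (exponent in m_M), 4 blocks (geometric multiplicity). These force block sizes [2, 1, 1, 1].

Jordan blocks: (0, 2), (0, 1), (0, 1), (0, 1)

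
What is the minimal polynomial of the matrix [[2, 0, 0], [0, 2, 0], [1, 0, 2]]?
m_A(x) = (x - 2)^2

The characteristic polynomial factors as (x - 2)^3. The minimal polynomial is ∏(x - λ)^{k_λ} where k_λ is the size of the largest Jordan block at λ.

For λ = 2: rank(A - 2I) = 1, and the largest Jordan block has size 2 (the smallest k with rank((A - 2I)^k) = rank((A - 2I)^(k+1))).

So m_A(x) = (x - 2)^2.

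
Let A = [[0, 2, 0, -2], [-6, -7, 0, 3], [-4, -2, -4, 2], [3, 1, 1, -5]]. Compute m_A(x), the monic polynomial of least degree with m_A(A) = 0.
The characteristic polynomial factors as (x + 4)^4. The minimal polynomial is ∏(x - λ)^{k_λ} where k_λ is the size of the largest Jordan block at λ.

For λ = -4: rank(A + 4I) = 2, and the largest Jordan block has size 3 (the smallest k with rank((A + 4I)^k) = rank((A + 4I)^(k+1))).

So m_A(x) = (x + 4)^3.

m_A(x) = (x + 4)^3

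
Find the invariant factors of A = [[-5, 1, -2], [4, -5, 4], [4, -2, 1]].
The Jordan structure of A has elementary divisors (x + 3)^2, (x + 3). Arranging the block sizes at each eigenvalue in decreasing order and taking row products gives the invariant factors.

Invariant factors (smallest first, each dividing the next): x + 3, (x + 3)^2.

Check: the last factor (x + 3)^2 is the minimal polynomial, and the product (x + 3)^3 is the characteristic polynomial.

x + 3, (x + 3)^2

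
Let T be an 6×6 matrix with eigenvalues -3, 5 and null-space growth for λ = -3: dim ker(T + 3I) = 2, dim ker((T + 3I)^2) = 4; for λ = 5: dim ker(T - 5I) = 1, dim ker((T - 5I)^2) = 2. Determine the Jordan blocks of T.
λ = -3: successive nullity increments [2, 2] count blocks of size ≥ k; block sizes are [2, 2].
λ = 5: successive nullity increments [1, 1] count blocks of size ≥ k; block sizes are [2].

Jordan blocks: (-3, 2), (-3, 2), (5, 2)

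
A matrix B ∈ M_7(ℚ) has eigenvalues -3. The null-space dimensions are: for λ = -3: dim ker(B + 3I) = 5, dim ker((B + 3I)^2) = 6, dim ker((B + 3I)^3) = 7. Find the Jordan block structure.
λ = -3: successive nullity increments [5, 1, 1] count blocks of size ≥ k; block sizes are [3, 1, 1, 1, 1].

Jordan blocks: (-3, 3), (-3, 1), (-3, 1), (-3, 1), (-3, 1)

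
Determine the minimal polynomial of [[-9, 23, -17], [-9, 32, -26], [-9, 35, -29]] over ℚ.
The characteristic polynomial factors as x(x + 3)^2. The minimal polynomial is ∏(x - λ)^{k_λ} where k_λ is the size of the largest Jordan block at λ.

For λ = -3: rank(A + 3I) = 2, and the largest Jordan block has size 2 (the smallest k with rank((A + 3I)^k) = rank((A + 3I)^(k+1))).
For λ = 0: rank(A) = 2, and the largest Jordan block has size 1 (the smallest k with rank(A^k) = rank(A^(k+1))).

So m_A(x) = x(x + 3)^2.

m_A(x) = x(x + 3)^2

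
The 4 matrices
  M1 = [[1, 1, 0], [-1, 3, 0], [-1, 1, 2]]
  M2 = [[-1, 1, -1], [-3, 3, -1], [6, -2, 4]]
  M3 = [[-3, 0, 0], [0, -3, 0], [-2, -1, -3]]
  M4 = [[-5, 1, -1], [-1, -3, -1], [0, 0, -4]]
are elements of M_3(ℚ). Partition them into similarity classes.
3 classes: {M1, M2}, {M3}, {M4}

Characteristic polynomials: χ_{M1} = (x - 2)^3, χ_{M2} = (x - 2)^3, χ_{M3} = (x + 3)^3, χ_{M4} = (x + 4)^3.

{M1, M2}: invariant factors x - 2, (x - 2)^2.

{M3}: invariant factors x + 3, (x + 3)^2.

{M4}: invariant factors x + 4, (x + 4)^2.

Matrices are similar if and only if their invariant-factor lists agree; the partition into similarity classes is {M1, M2}, {M3}, {M4}.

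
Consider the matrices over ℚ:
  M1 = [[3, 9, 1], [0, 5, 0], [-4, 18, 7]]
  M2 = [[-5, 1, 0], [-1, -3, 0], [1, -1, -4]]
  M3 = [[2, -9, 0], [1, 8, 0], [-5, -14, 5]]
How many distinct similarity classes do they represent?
Characteristic polynomials: χ_{M1} = (x - 5)^3, χ_{M2} = (x + 4)^3, χ_{M3} = (x - 5)^3.

{M1}: invariant factors x - 5, (x - 5)^2.

{M2}: invariant factors x + 4, (x + 4)^2.

{M3}: invariant factors (x - 5)^3.

Matrices are similar if and only if their invariant-factor lists agree; the partition into similarity classes is {M1}, {M2}, {M3}.

3 classes: {M1}, {M2}, {M3}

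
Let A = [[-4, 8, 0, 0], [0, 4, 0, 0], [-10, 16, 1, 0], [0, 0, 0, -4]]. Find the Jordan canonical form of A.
The characteristic polynomial is det(xI - A) = (x - 4)(x - 1)(x + 4)^2, so the eigenvalues are -4 (algebraic multiplicity 2), 1 (algebraic multiplicity 1), 4 (algebraic multiplicity 1).

For λ = -4: rank(A + 4I) = 2. The eigenspace has dimension 4 - 2 = 2, so there are 2 Jordan blocks; the rank sequence gives block sizes [1, 1].

For λ = 1: algebraic multiplicity 1 gives one 1×1 block.

For λ = 4: algebraic multiplicity 1 gives one 1×1 block.

Assembling the blocks gives the Jordan form J above.

J = [[-4, 0, 0, 0], [0, -4, 0, 0], [0, 0, 1, 0], [0, 0, 0, 4]]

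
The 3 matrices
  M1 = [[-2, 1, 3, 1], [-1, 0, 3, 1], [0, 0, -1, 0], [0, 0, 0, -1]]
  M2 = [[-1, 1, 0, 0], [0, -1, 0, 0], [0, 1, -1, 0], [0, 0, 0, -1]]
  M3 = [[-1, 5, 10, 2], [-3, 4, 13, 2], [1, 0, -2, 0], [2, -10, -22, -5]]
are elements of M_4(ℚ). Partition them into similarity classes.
Characteristic polynomials: χ_{M1} = (x + 1)^4, χ_{M2} = (x + 1)^4, χ_{M3} = (x + 1)^4.

{M1, M2}: invariant factors x + 1, x + 1, (x + 1)^2.

{M3}: invariant factors x + 1, (x + 1)^3.

Matrices are similar if and only if their invariant-factor lists agree; the partition into similarity classes is {M1, M2}, {M3}.

2 classes: {M1, M2}, {M3}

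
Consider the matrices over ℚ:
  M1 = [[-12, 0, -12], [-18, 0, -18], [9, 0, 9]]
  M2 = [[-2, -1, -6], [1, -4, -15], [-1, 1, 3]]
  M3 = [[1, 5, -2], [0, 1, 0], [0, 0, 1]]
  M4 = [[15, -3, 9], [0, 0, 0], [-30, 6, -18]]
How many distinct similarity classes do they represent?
3 classes: {M1, M4}, {M2}, {M3}

Characteristic polynomials: χ_{M1} = x^2(x + 3), χ_{M2} = x^2(x + 3), χ_{M3} = (x - 1)^3, χ_{M4} = x^2(x + 3).

{M1, M4}: invariant factors x, x(x + 3).

{M2}: invariant factors x^2(x + 3).

{M3}: invariant factors x - 1, (x - 1)^2.

Matrices are similar if and only if their invariant-factor lists agree; the partition into similarity classes is {M1, M4}, {M2}, {M3}.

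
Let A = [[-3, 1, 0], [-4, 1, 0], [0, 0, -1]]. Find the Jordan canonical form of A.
The characteristic polynomial is det(xI - A) = (x + 1)^3, so the eigenvalues are -1 (algebraic multiplicity 3).

For λ = -1: rank(A + I) = 1, rank((A + I)^2) = 0. The eigenspace has dimension 3 - 1 = 2, so there are 2 Jordan blocks; the rank sequence gives block sizes [2, 1].

Assembling the blocks gives the Jordan form J above.

J = [[-1, 1, 0], [0, -1, 0], [0, 0, -1]]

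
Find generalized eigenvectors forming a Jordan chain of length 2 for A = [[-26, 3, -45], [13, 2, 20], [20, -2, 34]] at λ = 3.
We seek v_1 ∈ ker((A - 3I)^2) \ ker(A - 3I), then set v_{i+1} = (A - 3I) v_i.

One such chain is v_1 = [[-6, 3, 4]]^T, v_2 = [[3, -1, -2]]^T. Check: (A - 3I) v_2 = [[0, 0, 0]]^T = 0.

v_1 = [[-6, 3, 4]]^T, v_2 = [[3, -1, -2]]^T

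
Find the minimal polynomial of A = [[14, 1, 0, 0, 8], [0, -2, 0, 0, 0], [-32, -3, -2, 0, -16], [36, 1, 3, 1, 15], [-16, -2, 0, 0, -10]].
m_A(x) = (x - 6)(x - 1)(x + 2)^2

The characteristic polynomial factors as (x - 6)(x - 1)(x + 2)^3. The minimal polynomial is ∏(x - λ)^{k_λ} where k_λ is the size of the largest Jordan block at λ.

For λ = -2: rank(A + 2I) = 3, and the largest Jordan block has size 2 (the smallest k with rank((A + 2I)^k) = rank((A + 2I)^(k+1))).
For λ = 1: rank(A - I) = 4, and the largest Jordan block has size 1 (the smallest k with rank((A - I)^k) = rank((A - I)^(k+1))).
For λ = 6: rank(A - 6I) = 4, and the largest Jordan block has size 1 (the smallest k with rank((A - 6I)^k) = rank((A - 6I)^(k+1))).

So m_A(x) = (x - 6)(x - 1)(x + 2)^2.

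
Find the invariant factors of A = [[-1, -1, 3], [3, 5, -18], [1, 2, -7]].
(x + 1)^3

The Jordan structure of A has elementary divisors (x + 1)^3. Arranging the block sizes at each eigenvalue in decreasing order and taking row products gives the invariant factors.

Invariant factors (smallest first, each dividing the next): (x + 1)^3.

Check: the last factor (x + 1)^3 is the minimal polynomial, and the product (x + 1)^3 is the characteristic polynomial.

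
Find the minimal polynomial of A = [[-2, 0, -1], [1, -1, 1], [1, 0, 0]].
The characteristic polynomial factors as (x + 1)^3. The minimal polynomial is ∏(x - λ)^{k_λ} where k_λ is the size of the largest Jordan block at λ.

For λ = -1: rank(A + I) = 1, and the largest Jordan block has size 2 (the smallest k with rank((A + I)^k) = rank((A + I)^(k+1))).

So m_A(x) = (x + 1)^2.

m_A(x) = (x + 1)^2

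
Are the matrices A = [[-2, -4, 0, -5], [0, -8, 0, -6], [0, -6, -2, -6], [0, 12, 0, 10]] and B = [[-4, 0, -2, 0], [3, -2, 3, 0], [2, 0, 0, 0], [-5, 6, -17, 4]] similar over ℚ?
Two matrices over a field are similar if and only if they have the same invariant factors.

Both A and B have characteristic polynomial (x - 4)(x + 2)^3 and minimal polynomial (x - 4)(x + 2)^2. Computing further, both have invariant factors x + 2, (x - 4)(x + 2)^2. Hence A and B are similar.

Yes.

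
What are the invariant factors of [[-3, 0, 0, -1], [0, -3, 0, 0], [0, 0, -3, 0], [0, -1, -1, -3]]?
x + 3, (x + 3)^3

The Jordan structure of A has elementary divisors (x + 3)^3, (x + 3). Arranging the block sizes at each eigenvalue in decreasing order and taking row products gives the invariant factors.

Invariant factors (smallest first, each dividing the next): x + 3, (x + 3)^3.

Check: the last factor (x + 3)^3 is the minimal polynomial, and the product (x + 3)^4 is the characteristic polynomial.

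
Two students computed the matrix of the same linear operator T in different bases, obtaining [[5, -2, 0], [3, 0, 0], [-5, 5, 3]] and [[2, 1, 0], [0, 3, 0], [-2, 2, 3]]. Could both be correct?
Yes.

Two matrices over a field are similar if and only if they have the same invariant factors.

Both A and B have characteristic polynomial (x - 3)^2(x - 2) and minimal polynomial (x - 3)(x - 2). Computing further, both have invariant factors x - 3, (x - 3)(x - 2). Hence A and B are similar.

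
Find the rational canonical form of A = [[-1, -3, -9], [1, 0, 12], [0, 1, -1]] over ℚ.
The invariant factors of A (the non-unit diagonal entries of the Smith normal form of xI - A over ℚ[x]) are x(x - 2)(x + 4), each dividing the next. The characteristic polynomial is their product, x(x - 2)(x + 4).

The rational canonical form is the block-diagonal matrix of companion matrices C(f_i):
R = [[0, 0, 0], [1, 0, 8], [0, 1, -2]].

R = [[0, 0, 0], [1, 0, 8], [0, 1, -2]]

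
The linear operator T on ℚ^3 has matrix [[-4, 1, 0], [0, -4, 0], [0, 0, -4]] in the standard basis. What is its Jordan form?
J = [[-4, 1, 0], [0, -4, 0], [0, 0, -4]]

The characteristic polynomial is det(xI - A) = (x + 4)^3, so the eigenvalues are -4 (algebraic multiplicity 3).

For λ = -4: rank(A + 4I) = 1, rank((A + 4I)^2) = 0. The eigenspace has dimension 3 - 1 = 2, so there are 2 Jordan blocks; the rank sequence gives block sizes [2, 1].

Assembling the blocks gives the Jordan form J above.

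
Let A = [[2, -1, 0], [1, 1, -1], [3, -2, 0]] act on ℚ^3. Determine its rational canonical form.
The invariant factors of A (the non-unit diagonal entries of the Smith normal form of xI - A over ℚ[x]) are (x - 1)(x^2 - 2x - 1), each dividing the next. The characteristic polynomial is their product, (x - 1)(x^2 - 2x - 1).

The rational canonical form is the block-diagonal matrix of companion matrices C(f_i):
R = [[0, 0, -1], [1, 0, -1], [0, 1, 3]].

Note the characteristic polynomial does not split into linear factors over ℚ, so A has no Jordan form over ℚ; the rational canonical form exists over any field.

R = [[0, 0, -1], [1, 0, -1], [0, 1, 3]]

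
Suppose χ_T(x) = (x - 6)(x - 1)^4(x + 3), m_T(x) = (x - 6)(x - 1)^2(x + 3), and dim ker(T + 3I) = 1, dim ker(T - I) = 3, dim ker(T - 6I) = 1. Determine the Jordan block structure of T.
λ = -3: algebraic multiplicity 1 (exponent in χ_T), largest block size 1 (exponent in m_T), 1 block (geometric multiplicity). This forces block sizes [1].
λ = 1: algebraic multiplicity 4 (exponent in χ_T), largest block size 2 (exponent in m_T), 3 blocks (geometric multiplicity). These force block sizes [2, 1, 1].
λ = 6: algebraic multiplicity 1 (exponent in χ_T), largest block size 1 (exponent in m_T), 1 block (geometric multiplicity). This forces block sizes [1].

Jordan blocks: (-3, 1), (1, 2), (1, 1), (1, 1), (6, 1)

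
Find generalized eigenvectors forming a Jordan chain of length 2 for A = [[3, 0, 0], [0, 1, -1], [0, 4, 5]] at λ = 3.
v_1 = [[-3, 1, -1]]^T, v_2 = [[0, -1, 2]]^T

We seek v_1 ∈ ker((A - 3I)^2) \ ker(A - 3I), then set v_{i+1} = (A - 3I) v_i.

One such chain is v_1 = [[-3, 1, -1]]^T, v_2 = [[0, -1, 2]]^T. Check: (A - 3I) v_2 = [[0, 0, 0]]^T = 0.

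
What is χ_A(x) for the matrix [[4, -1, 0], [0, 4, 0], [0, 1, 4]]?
xI - A = [[x - 4, 1, 0], [0, x - 4, 0], [0, -1, x - 4]].

Expanding det(xI - A) along the first row:
det(xI - A) = + (x - 4)·det([[x - 4, 0], [-1, x - 4]]) - (1)·det([[0, 0], [0, x - 4]]) + (0)·det([[0, x - 4], [0, -1]]).

Evaluating gives χ_A(x) = x^3 - 12x^2 + 48x - 64 = (x - 4)^3.

χ_A(x) = (x - 4)^3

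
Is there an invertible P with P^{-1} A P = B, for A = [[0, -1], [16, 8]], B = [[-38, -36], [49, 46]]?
Two matrices over a field are similar if and only if they have the same invariant factors.

Both A and B have characteristic polynomial (x - 4)^2 and minimal polynomial (x - 4)^2. Computing further, both have invariant factors (x - 4)^2. Hence A and B are similar.

Yes.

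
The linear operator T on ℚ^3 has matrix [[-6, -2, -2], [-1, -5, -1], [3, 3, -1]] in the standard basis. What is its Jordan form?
The characteristic polynomial is det(xI - A) = (x + 4)^3, so the eigenvalues are -4 (algebraic multiplicity 3).

For λ = -4: rank(A + 4I) = 1, rank((A + 4I)^2) = 0. The eigenspace has dimension 3 - 1 = 2, so there are 2 Jordan blocks; the rank sequence gives block sizes [2, 1].

Assembling the blocks gives the Jordan form J above.

J = [[-4, 1, 0], [0, -4, 0], [0, 0, -4]]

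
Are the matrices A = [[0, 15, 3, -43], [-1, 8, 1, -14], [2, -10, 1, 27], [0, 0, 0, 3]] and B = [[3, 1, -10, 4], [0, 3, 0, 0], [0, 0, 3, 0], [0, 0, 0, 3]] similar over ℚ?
No.

Both have characteristic polynomial (x - 3)^4 and minimal polynomial (x - 3)^2. But rank(A - 3I) = 2 for A while rank(B - 3I) = 1 for B, so the number of Jordan blocks at λ = 3 differs. A and B are not similar.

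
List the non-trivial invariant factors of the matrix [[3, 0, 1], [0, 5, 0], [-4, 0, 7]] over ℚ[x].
x - 5, (x - 5)^2

The Jordan structure of A has elementary divisors (x - 5)^2, (x - 5). Arranging the block sizes at each eigenvalue in decreasing order and taking row products gives the invariant factors.

Invariant factors (smallest first, each dividing the next): x - 5, (x - 5)^2.

Check: the last factor (x - 5)^2 is the minimal polynomial, and the product (x - 5)^3 is the characteristic polynomial.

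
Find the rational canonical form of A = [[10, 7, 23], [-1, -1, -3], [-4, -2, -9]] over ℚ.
The invariant factors of A (the non-unit diagonal entries of the Smith normal form of xI - A over ℚ[x]) are x^3 + 2x - 5, each dividing the next. The characteristic polynomial is their product, x^3 + 2x - 5.

The rational canonical form is the block-diagonal matrix of companion matrices C(f_i):
R = [[0, 0, 5], [1, 0, -2], [0, 1, 0]].

Note the characteristic polynomial does not split into linear factors over ℚ, so A has no Jordan form over ℚ; the rational canonical form exists over any field.

R = [[0, 0, 5], [1, 0, -2], [0, 1, 0]]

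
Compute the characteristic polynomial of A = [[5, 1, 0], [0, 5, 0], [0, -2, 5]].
χ_A(x) = (x - 5)^3

xI - A = [[x - 5, -1, 0], [0, x - 5, 0], [0, 2, x - 5]].

Expanding det(xI - A) along the first row:
det(xI - A) = + (x - 5)·det([[x - 5, 0], [2, x - 5]]) - (-1)·det([[0, 0], [0, x - 5]]) + (0)·det([[0, x - 5], [0, 2]]).

Evaluating gives χ_A(x) = x^3 - 15x^2 + 75x - 125 = (x - 5)^3.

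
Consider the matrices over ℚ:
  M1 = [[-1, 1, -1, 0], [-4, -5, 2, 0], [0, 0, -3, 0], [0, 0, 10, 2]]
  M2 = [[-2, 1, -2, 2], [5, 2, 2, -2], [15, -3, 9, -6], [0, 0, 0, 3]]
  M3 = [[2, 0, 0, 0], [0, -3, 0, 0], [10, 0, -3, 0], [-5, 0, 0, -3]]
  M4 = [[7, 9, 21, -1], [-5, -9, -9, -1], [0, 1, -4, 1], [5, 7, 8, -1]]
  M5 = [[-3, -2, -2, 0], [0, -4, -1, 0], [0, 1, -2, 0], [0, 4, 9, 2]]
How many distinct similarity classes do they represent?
Characteristic polynomials: χ_{M1} = (x - 2)(x + 3)^3, χ_{M2} = (x - 3)^4, χ_{M3} = (x - 2)(x + 3)^3, χ_{M4} = (x - 2)(x + 3)^3, χ_{M5} = (x - 2)(x + 3)^3.

{M1, M4, M5}: invariant factors x + 3, (x - 2)(x + 3)^2.

{M2}: invariant factors x - 3, x - 3, (x - 3)^2.

{M3}: invariant factors x + 3, x + 3, (x - 2)(x + 3).

Matrices are similar if and only if their invariant-factor lists agree; the partition into similarity classes is {M1, M4, M5}, {M2}, {M3}.

3 classes: {M1, M4, M5}, {M2}, {M3}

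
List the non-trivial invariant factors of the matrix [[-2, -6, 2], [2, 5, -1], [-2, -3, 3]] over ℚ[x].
x - 2, (x - 2)^2

The Jordan structure of A has elementary divisors (x - 2)^2, (x - 2). Arranging the block sizes at each eigenvalue in decreasing order and taking row products gives the invariant factors.

Invariant factors (smallest first, each dividing the next): x - 2, (x - 2)^2.

Check: the last factor (x - 2)^2 is the minimal polynomial, and the product (x - 2)^3 is the characteristic polynomial.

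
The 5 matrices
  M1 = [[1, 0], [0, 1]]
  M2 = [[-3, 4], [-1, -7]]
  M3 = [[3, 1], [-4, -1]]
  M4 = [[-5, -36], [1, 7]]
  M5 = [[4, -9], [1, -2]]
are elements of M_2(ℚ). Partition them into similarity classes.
Characteristic polynomials: χ_{M1} = (x - 1)^2, χ_{M2} = (x + 5)^2, χ_{M3} = (x - 1)^2, χ_{M4} = (x - 1)^2, χ_{M5} = (x - 1)^2.

{M1}: invariant factors x - 1, x - 1.

{M2}: invariant factors (x + 5)^2.

{M3, M4, M5}: invariant factors (x - 1)^2.

Matrices are similar if and only if their invariant-factor lists agree; the partition into similarity classes is {M1}, {M2}, {M3, M4, M5}.

3 classes: {M1}, {M2}, {M3, M4, M5}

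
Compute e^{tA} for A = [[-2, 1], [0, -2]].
e^{tA} = [[e^{-2*t}, t*e^{-2*t}], [0, e^{-2*t}]]

A has Jordan form J = [[-2, 1], [0, -2]] with A = PJP^{-1}, so e^{tA} = P e^{tJ} P^{-1}.

For a Jordan block J_k(λ), e^{tJ_k(λ)} = e^{λt} · (I + tN + t^2 N^2/2! + ... + t^{k-1} N^{k-1}/(k-1)!) where N is the nilpotent superdiagonal part.

Assembling the blocks and conjugating back gives the entries of e^{tA} as shown above.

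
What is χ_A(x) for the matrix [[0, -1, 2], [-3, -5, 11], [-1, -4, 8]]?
χ_A(x) = (x - 1)^3

xI - A = [[x, 1, -2], [3, x + 5, -11], [1, 4, x - 8]].

Expanding det(xI - A) along the first row:
det(xI - A) = + (x)·det([[x + 5, -11], [4, x - 8]]) - (1)·det([[3, -11], [1, x - 8]]) + (-2)·det([[3, x + 5], [1, 4]]).

Evaluating gives χ_A(x) = x^3 - 3x^2 + 3x - 1 = (x - 1)^3.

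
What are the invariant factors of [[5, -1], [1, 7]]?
(x - 6)^2

The Jordan structure of A has elementary divisors (x - 6)^2. Arranging the block sizes at each eigenvalue in decreasing order and taking row products gives the invariant factors.

Invariant factors (smallest first, each dividing the next): (x - 6)^2.

Check: the last factor (x - 6)^2 is the minimal polynomial, and the product (x - 6)^2 is the characteristic polynomial.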